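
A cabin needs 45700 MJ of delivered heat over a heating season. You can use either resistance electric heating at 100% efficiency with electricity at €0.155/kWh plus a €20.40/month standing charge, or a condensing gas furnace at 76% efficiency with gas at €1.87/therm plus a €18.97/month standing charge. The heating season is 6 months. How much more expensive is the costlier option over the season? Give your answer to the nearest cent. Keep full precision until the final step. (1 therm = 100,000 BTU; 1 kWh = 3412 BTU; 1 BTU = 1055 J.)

Heat load = 45700 MJ = 45,700,000,000 J / 1055 = 43,317,536 BTU
Gas: input = 43,317,536 / 0.76 = 56,996,757 BTU = 570 therm → 570 × €1.87 = €1,065.84; + 6 × €18.97 standing = €1,179.66
Electric: 43,317,536 BTU / 3412 = 12,700 kWh → × €0.155 = €1,967.82; + 6 × €20.40 standing = €2,090.22
Difference = |€1,179.66 − €2,090.22| = €910.57

€910.57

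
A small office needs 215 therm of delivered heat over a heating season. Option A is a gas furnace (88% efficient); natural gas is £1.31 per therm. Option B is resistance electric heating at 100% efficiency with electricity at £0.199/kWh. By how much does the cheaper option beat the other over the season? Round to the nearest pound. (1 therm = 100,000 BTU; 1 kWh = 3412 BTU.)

£934

Heat load = 215 therm × 100,000 = 21,500,000 BTU
Gas: input = 21,500,000 / 0.88 = 24,431,818 BTU = 244.3 therm → 244.3 × £1.31 = £320.06
Electric: 21,500,000 BTU / 3412 = 6,301 kWh → × £0.199 = £1,253.96
Difference = |£320.06 − £1,253.96| = £933.90 ≈ £934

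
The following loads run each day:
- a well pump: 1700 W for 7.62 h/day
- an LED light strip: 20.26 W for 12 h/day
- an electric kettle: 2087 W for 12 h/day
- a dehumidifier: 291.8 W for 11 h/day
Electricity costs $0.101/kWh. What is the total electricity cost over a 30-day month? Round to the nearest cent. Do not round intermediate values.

$125.60

well pump: 1700 W × 7.62 h × 30 d = 388,620 Wh = 388.6 kWh
LED light strip: 20.26 W × 12 h × 30 d = 7,294 Wh = 7.294 kWh
electric kettle: 2087 W × 12 h × 30 d = 751,320 Wh = 751.3 kWh
dehumidifier: 291.8 W × 11 h × 30 d = 96,294 Wh = 96.29 kWh
Total energy = 388.6 + 7.294 + 751.3 + 96.29 = 1,244 kWh
Cost = 1,244 kWh × $0.101 = $125.60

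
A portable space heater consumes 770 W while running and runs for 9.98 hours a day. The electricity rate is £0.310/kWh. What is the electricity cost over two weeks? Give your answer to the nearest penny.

£33.35

Energy = 770 W × 9.98 h/day × 14 days = 107,584 Wh = 107.6 kWh
Cost = 107.6 kWh × £0.310/kWh = £33.35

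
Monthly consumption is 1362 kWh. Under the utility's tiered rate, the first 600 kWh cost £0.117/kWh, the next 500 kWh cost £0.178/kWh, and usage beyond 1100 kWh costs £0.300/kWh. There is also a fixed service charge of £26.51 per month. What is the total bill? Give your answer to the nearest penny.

First 600 kWh × £0.117 = £70.20
Next 500 kWh × £0.178 = £89.00
Remaining 262 kWh × £0.300 = £78.60
Energy charge = £237.80; + service £26.51 = £264.31

£264.31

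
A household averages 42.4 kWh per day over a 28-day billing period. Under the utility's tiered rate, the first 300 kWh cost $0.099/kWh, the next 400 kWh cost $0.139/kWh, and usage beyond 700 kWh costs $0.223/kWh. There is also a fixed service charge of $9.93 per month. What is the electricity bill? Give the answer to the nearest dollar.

Usage = 42.4 kWh/day × 28 days = 1187.2 kWh
First 300 kWh × $0.099 = $29.70
Next 400 kWh × $0.139 = $55.60
Remaining 487.2 kWh × $0.223 = $108.65
Energy charge = $193.95; + service $9.93 = $203.88 ≈ $204

$204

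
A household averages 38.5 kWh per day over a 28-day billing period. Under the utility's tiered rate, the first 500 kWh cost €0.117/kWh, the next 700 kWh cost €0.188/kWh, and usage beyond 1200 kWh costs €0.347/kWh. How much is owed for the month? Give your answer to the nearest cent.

Usage = 38.5 kWh/day × 28 days = 1078 kWh
First 500 kWh × €0.117 = €58.50
Next 578 kWh × €0.188 = €108.66
Remaining tier: 0 kWh (not reached)
Total = €167.16

€167.16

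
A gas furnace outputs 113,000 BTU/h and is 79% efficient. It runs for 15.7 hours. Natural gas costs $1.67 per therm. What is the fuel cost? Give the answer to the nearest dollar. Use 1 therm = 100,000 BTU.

Heat delivered = 113,000 BTU/h × 15.7 h = 1,774,100 BTU
Gas input = 1,774,100 / 0.79 = 2,245,696 BTU
= 2,245,696 / 100,000 = 22.46 therm
Cost = 22.46 × $1.67/therm = $37.50 ≈ $38

$38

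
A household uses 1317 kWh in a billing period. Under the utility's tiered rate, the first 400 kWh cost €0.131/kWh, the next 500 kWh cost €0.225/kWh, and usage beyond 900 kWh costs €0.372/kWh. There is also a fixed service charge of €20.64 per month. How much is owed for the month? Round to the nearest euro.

€341

First 400 kWh × €0.131 = €52.40
Next 500 kWh × €0.225 = €112.50
Remaining 417 kWh × €0.372 = €155.12
Energy charge = €320.02; + service €20.64 = €340.66 ≈ €341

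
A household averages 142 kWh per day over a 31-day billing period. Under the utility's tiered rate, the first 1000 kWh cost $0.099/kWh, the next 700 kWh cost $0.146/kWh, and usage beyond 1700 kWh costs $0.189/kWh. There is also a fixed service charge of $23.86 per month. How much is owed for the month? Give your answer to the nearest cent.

Usage = 142 kWh/day × 31 days = 4402 kWh
First 1000 kWh × $0.099 = $99.00
Next 700 kWh × $0.146 = $102.20
Remaining 2702 kWh × $0.189 = $510.68
Energy charge = $711.88; + service $23.86 = $735.74

$735.74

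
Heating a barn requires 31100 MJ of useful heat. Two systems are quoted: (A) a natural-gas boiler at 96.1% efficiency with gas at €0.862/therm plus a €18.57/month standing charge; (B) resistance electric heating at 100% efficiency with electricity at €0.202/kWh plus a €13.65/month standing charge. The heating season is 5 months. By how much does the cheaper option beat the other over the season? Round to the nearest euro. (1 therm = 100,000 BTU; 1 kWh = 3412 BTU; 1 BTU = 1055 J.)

€1456

Heat load = 31100 MJ = 31,100,000,000 J / 1055 = 29,478,673 BTU
Gas: input = 29,478,673 / 0.961 = 30,674,998 BTU = 306.7 therm → 306.7 × €0.862 = €264.42; + 5 × €18.57 standing = €357.27
Electric: 29,478,673 BTU / 3412 = 8,640 kWh → × €0.202 = €1,745.22; + 5 × €13.65 standing = €1,813.47
Difference = |€357.27 − €1,813.47| = €1,456.20 ≈ €1456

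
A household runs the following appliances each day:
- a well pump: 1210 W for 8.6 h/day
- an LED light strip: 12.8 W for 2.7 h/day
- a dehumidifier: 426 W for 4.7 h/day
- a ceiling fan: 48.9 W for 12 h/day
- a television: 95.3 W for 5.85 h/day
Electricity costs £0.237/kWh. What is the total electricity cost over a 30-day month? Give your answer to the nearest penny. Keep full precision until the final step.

£96.60

well pump: 1210 W × 8.6 h × 30 d = 312,180 Wh = 312.2 kWh
LED light strip: 12.8 W × 2.7 h × 30 d = 1,037 Wh = 1.037 kWh
dehumidifier: 426 W × 4.7 h × 30 d = 60,066 Wh = 60.07 kWh
ceiling fan: 48.9 W × 12 h × 30 d = 17,604 Wh = 17.6 kWh
television: 95.3 W × 5.85 h × 30 d = 16,725 Wh = 16.73 kWh
Total energy = 312.2 + 1.037 + 60.07 + 17.6 + 16.73 = 407.6 kWh
Cost = 407.6 kWh × £0.237 = £96.60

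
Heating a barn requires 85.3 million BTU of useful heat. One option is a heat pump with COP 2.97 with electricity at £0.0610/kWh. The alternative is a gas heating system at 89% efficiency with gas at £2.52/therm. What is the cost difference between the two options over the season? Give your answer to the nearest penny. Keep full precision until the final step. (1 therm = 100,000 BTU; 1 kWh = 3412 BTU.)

£1901.77

Heat load = 85.3 × 10⁶ BTU = 85,300,000 BTU
Gas: input = 85,300,000 / 0.890 = 95,842,697 BTU = 958.4 therm → 958.4 × £2.52 = £2,415.24
Heat pump: 85,300,000 BTU / 3412 = 25,000 kWh heat; / 2.97 = 8,418 kWh in → × £0.0610 = £513.47
Difference = |£2,415.24 − £513.47| = £1,901.77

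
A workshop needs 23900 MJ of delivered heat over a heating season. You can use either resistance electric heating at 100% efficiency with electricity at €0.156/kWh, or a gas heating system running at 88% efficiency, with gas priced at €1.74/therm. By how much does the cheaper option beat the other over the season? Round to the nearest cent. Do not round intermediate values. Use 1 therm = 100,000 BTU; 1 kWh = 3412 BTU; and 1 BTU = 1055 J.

€587.83

Heat load = 23900 MJ = 23,900,000,000 J / 1055 = 22,654,028 BTU
Gas: input = 22,654,028 / 0.88 = 25,743,214 BTU = 257.4 therm → 257.4 × €1.74 = €447.93
Electric: 22,654,028 BTU / 3412 = 6,640 kWh → × €0.156 = €1,035.76
Difference = |€447.93 − €1,035.76| = €587.83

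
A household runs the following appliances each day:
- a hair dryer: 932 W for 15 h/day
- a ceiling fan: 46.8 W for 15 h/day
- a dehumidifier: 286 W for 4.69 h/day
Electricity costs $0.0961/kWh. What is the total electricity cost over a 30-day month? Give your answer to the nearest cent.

$46.20

hair dryer: 932 W × 15 h × 30 d = 419,400 Wh = 419.4 kWh
ceiling fan: 46.8 W × 15 h × 30 d = 21,060 Wh = 21.06 kWh
dehumidifier: 286 W × 4.69 h × 30 d = 40,240 Wh = 40.24 kWh
Total energy = 419.4 + 21.06 + 40.24 = 480.7 kWh
Cost = 480.7 kWh × $0.0961 = $46.20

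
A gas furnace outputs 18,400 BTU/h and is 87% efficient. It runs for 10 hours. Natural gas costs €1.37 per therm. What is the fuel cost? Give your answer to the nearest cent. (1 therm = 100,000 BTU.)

€2.90

Heat delivered = 18,400 BTU/h × 10 h = 184,000 BTU
Gas input = 184,000 / 0.870 = 211,494 BTU
= 211,494 / 100,000 = 2.115 therm
Cost = 2.115 × €1.37/therm = €2.90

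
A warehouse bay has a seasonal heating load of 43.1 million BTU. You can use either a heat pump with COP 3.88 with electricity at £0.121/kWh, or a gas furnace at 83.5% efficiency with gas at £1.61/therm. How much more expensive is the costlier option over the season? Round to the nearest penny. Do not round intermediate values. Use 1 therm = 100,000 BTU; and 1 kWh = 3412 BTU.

£437.10

Heat load = 43.1 × 10⁶ BTU = 43,100,000 BTU
Gas: input = 43,100,000 / 0.835 = 51,616,766 BTU = 516.2 therm → 516.2 × £1.61 = £831.03
Heat pump: 43,100,000 BTU / 3412 = 12,630 kWh heat; / 3.88 = 3,256 kWh in → × £0.121 = £393.93
Difference = |£831.03 − £393.93| = £437.10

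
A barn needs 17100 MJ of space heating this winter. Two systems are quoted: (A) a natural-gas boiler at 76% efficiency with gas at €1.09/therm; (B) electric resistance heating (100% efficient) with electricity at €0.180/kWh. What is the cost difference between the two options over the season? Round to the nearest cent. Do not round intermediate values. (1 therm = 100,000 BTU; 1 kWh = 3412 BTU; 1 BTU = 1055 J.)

Heat load = 17100 MJ = 17,100,000,000 J / 1055 = 16,208,531 BTU
Gas: input = 16,208,531 / 0.76 = 21,327,014 BTU = 213.3 therm → 213.3 × €1.09 = €232.46
Electric: 16,208,531 BTU / 3412 = 4,750 kWh → × €0.180 = €855.08
Difference = |€232.46 − €855.08| = €622.62

€622.62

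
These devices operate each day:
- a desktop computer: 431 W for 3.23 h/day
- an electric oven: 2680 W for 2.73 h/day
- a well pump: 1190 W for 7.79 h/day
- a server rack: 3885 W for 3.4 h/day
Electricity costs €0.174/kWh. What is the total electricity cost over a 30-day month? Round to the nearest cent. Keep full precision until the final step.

desktop computer: 431 W × 3.23 h × 30 d = 41,764 Wh = 41.76 kWh
electric oven: 2680 W × 2.73 h × 30 d = 219,492 Wh = 219.5 kWh
well pump: 1190 W × 7.79 h × 30 d = 278,103 Wh = 278.1 kWh
server rack: 3885 W × 3.4 h × 30 d = 396,270 Wh = 396.3 kWh
Total energy = 41.76 + 219.5 + 278.1 + 396.3 = 935.6 kWh
Cost = 935.6 kWh × €0.174 = €162.80

€162.80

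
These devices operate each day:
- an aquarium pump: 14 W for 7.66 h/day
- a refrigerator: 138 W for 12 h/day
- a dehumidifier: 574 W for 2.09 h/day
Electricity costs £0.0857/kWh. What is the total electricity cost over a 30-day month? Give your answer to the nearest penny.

£7.62

aquarium pump: 14 W × 7.66 h × 30 d = 3,217 Wh = 3.217 kWh
refrigerator: 138 W × 12 h × 30 d = 49,680 Wh = 49.68 kWh
dehumidifier: 574 W × 2.09 h × 30 d = 35,990 Wh = 35.99 kWh
Total energy = 3.217 + 49.68 + 35.99 = 88.89 kWh
Cost = 88.89 kWh × £0.0857 = £7.62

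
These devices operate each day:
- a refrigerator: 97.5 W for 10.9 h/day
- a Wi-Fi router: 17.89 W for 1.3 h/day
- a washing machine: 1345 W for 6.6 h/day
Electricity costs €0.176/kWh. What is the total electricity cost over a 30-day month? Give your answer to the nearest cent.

€52.60

refrigerator: 97.5 W × 10.9 h × 30 d = 31,882 Wh = 31.88 kWh
Wi-Fi router: 17.89 W × 1.3 h × 30 d = 698 Wh = 0.6977 kWh
washing machine: 1345 W × 6.6 h × 30 d = 266,310 Wh = 266.3 kWh
Total energy = 31.88 + 0.6977 + 266.3 = 298.9 kWh
Cost = 298.9 kWh × €0.176 = €52.60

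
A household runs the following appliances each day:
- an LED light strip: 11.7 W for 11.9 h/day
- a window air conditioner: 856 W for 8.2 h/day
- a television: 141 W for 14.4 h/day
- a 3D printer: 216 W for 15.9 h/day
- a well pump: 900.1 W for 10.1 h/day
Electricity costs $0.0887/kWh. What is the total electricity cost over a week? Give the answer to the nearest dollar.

$13

LED light strip: 11.7 W × 11.9 h × 7 d = 975 Wh = 0.9746 kWh
window air conditioner: 856 W × 8.2 h × 7 d = 49,134 Wh = 49.13 kWh
television: 141 W × 14.4 h × 7 d = 14,213 Wh = 14.21 kWh
3D printer: 216 W × 15.9 h × 7 d = 24,041 Wh = 24.04 kWh
well pump: 900.1 W × 10.1 h × 7 d = 63,637 Wh = 63.64 kWh
Total energy = 0.9746 + 49.13 + 14.21 + 24.04 + 63.64 = 152 kWh
Cost = 152 kWh × $0.0887 = $13.48 ≈ $13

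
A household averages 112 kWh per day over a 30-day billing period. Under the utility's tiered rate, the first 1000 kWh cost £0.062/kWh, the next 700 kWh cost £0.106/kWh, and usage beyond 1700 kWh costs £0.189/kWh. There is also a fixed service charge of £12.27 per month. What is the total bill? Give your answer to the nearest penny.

£462.21

Usage = 112 kWh/day × 30 days = 3360 kWh
First 1000 kWh × £0.062 = £62.00
Next 700 kWh × £0.106 = £74.20
Remaining 1660 kWh × £0.189 = £313.74
Energy charge = £449.94; + service £12.27 = £462.21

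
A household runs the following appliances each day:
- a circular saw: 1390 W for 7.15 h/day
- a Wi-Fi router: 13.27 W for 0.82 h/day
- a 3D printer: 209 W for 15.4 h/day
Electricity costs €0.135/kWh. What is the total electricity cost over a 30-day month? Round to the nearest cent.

circular saw: 1390 W × 7.15 h × 30 d = 298,155 Wh = 298.2 kWh
Wi-Fi router: 13.27 W × 0.82 h × 30 d = 326 Wh = 0.3264 kWh
3D printer: 209 W × 15.4 h × 30 d = 96,558 Wh = 96.56 kWh
Total energy = 298.2 + 0.3264 + 96.56 = 395 kWh
Cost = 395 kWh × €0.135 = €53.33

€53.33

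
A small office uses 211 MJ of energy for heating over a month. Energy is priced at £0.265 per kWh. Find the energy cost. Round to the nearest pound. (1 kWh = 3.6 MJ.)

211 MJ × (0.27778 kWh/MJ) = 58.61 kWh
Cost = 58.61 kWh × £0.265/kWh = £15.53 ≈ £16

£16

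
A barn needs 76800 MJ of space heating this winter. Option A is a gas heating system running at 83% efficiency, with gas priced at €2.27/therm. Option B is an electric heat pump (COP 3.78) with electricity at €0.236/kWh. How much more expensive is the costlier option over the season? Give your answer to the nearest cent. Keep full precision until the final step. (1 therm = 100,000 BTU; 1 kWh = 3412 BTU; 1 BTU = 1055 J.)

Heat load = 76800 MJ = 76,800,000,000 J / 1055 = 72,796,209 BTU
Gas: input = 72,796,209 / 0.83 = 87,706,275 BTU = 877.1 therm → 877.1 × €2.27 = €1,990.93
Heat pump: 72,796,209 BTU / 3412 = 21,340 kWh heat; / 3.78 = 5,644 kWh in → × €0.236 = €1,332.05
Difference = |€1,990.93 − €1,332.05| = €658.88

€658.88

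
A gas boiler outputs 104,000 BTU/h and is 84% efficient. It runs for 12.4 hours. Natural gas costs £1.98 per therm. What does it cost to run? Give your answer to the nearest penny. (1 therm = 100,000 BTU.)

Heat delivered = 104,000 BTU/h × 12.4 h = 1,289,600 BTU
Gas input = 1,289,600 / 0.84 = 1,535,238 BTU
= 1,535,238 / 100,000 = 15.35 therm
Cost = 15.35 × £1.98/therm = £30.40

£30.40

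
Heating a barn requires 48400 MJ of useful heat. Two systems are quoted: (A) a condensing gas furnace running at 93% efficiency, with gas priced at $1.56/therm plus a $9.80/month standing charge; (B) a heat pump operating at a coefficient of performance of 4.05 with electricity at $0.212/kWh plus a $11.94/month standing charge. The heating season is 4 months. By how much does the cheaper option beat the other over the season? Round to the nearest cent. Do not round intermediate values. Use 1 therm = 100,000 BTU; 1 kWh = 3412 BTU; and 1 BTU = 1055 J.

$57.16

Heat load = 48400 MJ = 48,400,000,000 J / 1055 = 45,876,777 BTU
Gas: input = 45,876,777 / 0.93 = 49,329,868 BTU = 493.3 therm → 493.3 × $1.56 = $769.55; + 4 × $9.80 standing = $808.75
Heat pump: 45,876,777 BTU / 3412 = 13,450 kWh heat; / 4.05 = 3,320 kWh in → × $0.212 = $703.83; + 4 × $11.94 standing = $751.59
Difference = |$808.75 − $751.59| = $57.16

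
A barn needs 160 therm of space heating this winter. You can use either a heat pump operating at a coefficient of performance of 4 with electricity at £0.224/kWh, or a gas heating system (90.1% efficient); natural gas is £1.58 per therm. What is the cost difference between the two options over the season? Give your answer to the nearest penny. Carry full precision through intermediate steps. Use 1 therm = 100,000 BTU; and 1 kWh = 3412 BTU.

Heat load = 160 therm × 100,000 = 16,000,000 BTU
Gas: input = 16,000,000 / 0.901 = 17,758,047 BTU = 177.6 therm → 177.6 × £1.58 = £280.58
Heat pump: 16,000,000 BTU / 3412 = 4,689 kWh heat; / 4 = 1,172 kWh in → × £0.224 = £262.60
Difference = |£280.58 − £262.60| = £17.97

£17.97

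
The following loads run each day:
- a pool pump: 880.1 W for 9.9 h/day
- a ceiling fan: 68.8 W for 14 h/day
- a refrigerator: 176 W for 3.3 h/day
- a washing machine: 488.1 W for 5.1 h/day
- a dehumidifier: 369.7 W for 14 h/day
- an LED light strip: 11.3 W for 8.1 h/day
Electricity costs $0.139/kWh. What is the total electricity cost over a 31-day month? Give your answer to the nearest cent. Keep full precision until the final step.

$77.62

pool pump: 880.1 W × 9.9 h × 31 d = 270,103 Wh = 270.1 kWh
ceiling fan: 68.8 W × 14 h × 31 d = 29,859 Wh = 29.86 kWh
refrigerator: 176 W × 3.3 h × 31 d = 18,005 Wh = 18 kWh
washing machine: 488.1 W × 5.1 h × 31 d = 77,169 Wh = 77.17 kWh
dehumidifier: 369.7 W × 14 h × 31 d = 160,450 Wh = 160.4 kWh
LED light strip: 11.3 W × 8.1 h × 31 d = 2,837 Wh = 2.837 kWh
Total energy = 270.1 + 29.86 + 18 + 77.17 + 160.4 + 2.837 = 558.4 kWh
Cost = 558.4 kWh × $0.139 = $77.62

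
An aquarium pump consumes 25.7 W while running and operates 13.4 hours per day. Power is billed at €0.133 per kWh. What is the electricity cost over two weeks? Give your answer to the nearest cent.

€0.64

Energy = 25.7 W × 13.4 h/day × 14 days = 4,821 Wh = 4.821 kWh
Cost = 4.821 kWh × €0.133/kWh = €0.64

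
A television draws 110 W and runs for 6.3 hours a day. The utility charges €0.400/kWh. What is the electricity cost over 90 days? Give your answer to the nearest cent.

€24.95

Energy = 110 W × 6.3 h/day × 90 days = 62,370 Wh = 62.37 kWh
Cost = 62.37 kWh × €0.400/kWh = €24.95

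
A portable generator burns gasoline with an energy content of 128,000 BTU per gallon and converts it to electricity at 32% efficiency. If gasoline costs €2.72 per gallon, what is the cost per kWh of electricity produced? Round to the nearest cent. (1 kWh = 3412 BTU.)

€0.23

Electrical output per gallon = 128,000 BTU × 0.32 / 3412 BTU/kWh = 12 kWh
Cost per kWh = €2.72 / 12 kWh = €0.227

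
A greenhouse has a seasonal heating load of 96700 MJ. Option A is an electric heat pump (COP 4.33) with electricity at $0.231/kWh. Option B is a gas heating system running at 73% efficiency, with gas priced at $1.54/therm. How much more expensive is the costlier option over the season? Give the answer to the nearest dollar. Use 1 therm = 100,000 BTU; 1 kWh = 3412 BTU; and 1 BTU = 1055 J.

Heat load = 96700 MJ = 96,700,000,000 J / 1055 = 91,658,768 BTU
Gas: input = 91,658,768 / 0.73 = 125,559,956 BTU = 1,256 therm → 1,256 × $1.54 = $1,933.62
Heat pump: 91,658,768 BTU / 3412 = 26,860 kWh heat; / 4.33 = 6,204 kWh in → × $0.231 = $1,433.14
Difference = |$1,933.62 − $1,433.14| = $500.48 ≈ $500

$500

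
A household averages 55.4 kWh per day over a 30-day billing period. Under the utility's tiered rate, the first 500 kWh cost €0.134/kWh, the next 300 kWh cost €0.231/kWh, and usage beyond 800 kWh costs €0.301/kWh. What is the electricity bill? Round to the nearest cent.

€395.76

Usage = 55.4 kWh/day × 30 days = 1662 kWh
First 500 kWh × €0.134 = €67.00
Next 300 kWh × €0.231 = €69.30
Remaining 862 kWh × €0.301 = €259.46
Total = €395.76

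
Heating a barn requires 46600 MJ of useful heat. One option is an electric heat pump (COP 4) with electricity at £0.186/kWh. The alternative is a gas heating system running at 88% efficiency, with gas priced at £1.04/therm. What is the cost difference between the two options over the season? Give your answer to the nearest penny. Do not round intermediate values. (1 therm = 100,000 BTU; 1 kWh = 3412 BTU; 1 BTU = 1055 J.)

£79.96

Heat load = 46600 MJ = 46,600,000,000 J / 1055 = 44,170,616 BTU
Gas: input = 44,170,616 / 0.88 = 50,193,882 BTU = 501.9 therm → 501.9 × £1.04 = £522.02
Heat pump: 44,170,616 BTU / 3412 = 12,950 kWh heat; / 4 = 3,236 kWh in → × £0.186 = £601.97
Difference = |£522.02 − £601.97| = £79.96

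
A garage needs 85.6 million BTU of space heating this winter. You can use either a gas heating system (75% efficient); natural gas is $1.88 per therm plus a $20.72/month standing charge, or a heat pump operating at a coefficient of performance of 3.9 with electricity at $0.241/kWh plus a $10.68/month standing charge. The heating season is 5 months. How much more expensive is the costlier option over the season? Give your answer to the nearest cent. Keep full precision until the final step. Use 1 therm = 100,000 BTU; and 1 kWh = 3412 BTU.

$645.60

Heat load = 85.6 × 10⁶ BTU = 85,600,000 BTU
Gas: input = 85,600,000 / 0.75 = 114,133,333 BTU = 1,141 therm → 1,141 × $1.88 = $2,145.71; + 5 × $20.72 standing = $2,249.31
Heat pump: 85,600,000 BTU / 3412 = 25,090 kWh heat; / 3.9 = 6,433 kWh in → × $0.241 = $1,550.31; + 5 × $10.68 standing = $1,603.71
Difference = |$2,249.31 − $1,603.71| = $645.60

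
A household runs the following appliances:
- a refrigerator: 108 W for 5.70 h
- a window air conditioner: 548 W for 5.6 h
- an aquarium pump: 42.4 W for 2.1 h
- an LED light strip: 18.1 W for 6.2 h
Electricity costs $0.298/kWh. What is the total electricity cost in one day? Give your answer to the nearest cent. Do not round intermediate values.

$1.16

refrigerator: 108 W × 5.70 h = 616 Wh = 0.6156 kWh
window air conditioner: 548 W × 5.6 h = 3,069 Wh = 3.069 kWh
aquarium pump: 42.4 W × 2.1 h = 89 Wh = 0.08904 kWh
LED light strip: 18.1 W × 6.2 h = 112 Wh = 0.1122 kWh
Total energy = 0.6156 + 3.069 + 0.08904 + 0.1122 = 3.886 kWh
Cost = 3.886 kWh × $0.298 = $1.16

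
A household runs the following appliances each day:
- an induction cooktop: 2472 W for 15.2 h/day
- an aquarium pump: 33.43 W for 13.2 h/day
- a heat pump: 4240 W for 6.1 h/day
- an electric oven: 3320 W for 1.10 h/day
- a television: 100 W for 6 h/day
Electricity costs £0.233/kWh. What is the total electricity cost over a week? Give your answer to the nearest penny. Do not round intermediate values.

£111.12

induction cooktop: 2472 W × 15.2 h × 7 d = 263,021 Wh = 263 kWh
aquarium pump: 33.43 W × 13.2 h × 7 d = 3,089 Wh = 3.089 kWh
heat pump: 4240 W × 6.1 h × 7 d = 181,048 Wh = 181 kWh
electric oven: 3320 W × 1.10 h × 7 d = 25,564 Wh = 25.56 kWh
television: 100 W × 6 h × 7 d = 4,200 Wh = 4.2 kWh
Total energy = 263 + 3.089 + 181 + 25.56 + 4.2 = 476.9 kWh
Cost = 476.9 kWh × £0.233 = £111.12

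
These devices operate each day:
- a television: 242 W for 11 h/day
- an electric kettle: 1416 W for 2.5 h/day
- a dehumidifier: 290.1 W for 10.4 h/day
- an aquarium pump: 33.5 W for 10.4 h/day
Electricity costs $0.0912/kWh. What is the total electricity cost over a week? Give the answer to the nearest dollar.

$6

television: 242 W × 11 h × 7 d = 18,634 Wh = 18.63 kWh
electric kettle: 1416 W × 2.5 h × 7 d = 24,780 Wh = 24.78 kWh
dehumidifier: 290.1 W × 10.4 h × 7 d = 21,119 Wh = 21.12 kWh
aquarium pump: 33.5 W × 10.4 h × 7 d = 2,439 Wh = 2.439 kWh
Total energy = 18.63 + 24.78 + 21.12 + 2.439 = 66.97 kWh
Cost = 66.97 kWh × $0.0912 = $6.11 ≈ $6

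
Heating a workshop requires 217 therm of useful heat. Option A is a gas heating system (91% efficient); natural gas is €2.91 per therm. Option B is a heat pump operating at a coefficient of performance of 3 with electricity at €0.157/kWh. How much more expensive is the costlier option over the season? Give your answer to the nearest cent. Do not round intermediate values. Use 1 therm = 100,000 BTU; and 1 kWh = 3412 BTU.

Heat load = 217 therm × 100,000 = 21,700,000 BTU
Gas: input = 21,700,000 / 0.91 = 23,846,154 BTU = 238.5 therm → 238.5 × €2.91 = €693.92
Heat pump: 21,700,000 BTU / 3412 = 6,360 kWh heat; / 3 = 2,120 kWh in → × €0.157 = €332.84
Difference = |€693.92 − €332.84| = €361.09

€361.09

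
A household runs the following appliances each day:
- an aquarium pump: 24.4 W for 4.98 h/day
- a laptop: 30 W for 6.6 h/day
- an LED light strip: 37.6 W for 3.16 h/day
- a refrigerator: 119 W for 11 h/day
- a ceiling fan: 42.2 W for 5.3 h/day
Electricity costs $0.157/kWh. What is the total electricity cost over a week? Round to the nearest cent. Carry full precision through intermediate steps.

aquarium pump: 24.4 W × 4.98 h × 7 d = 851 Wh = 0.8506 kWh
laptop: 30 W × 6.6 h × 7 d = 1,386 Wh = 1.386 kWh
LED light strip: 37.6 W × 3.16 h × 7 d = 832 Wh = 0.8317 kWh
refrigerator: 119 W × 11 h × 7 d = 9,163 Wh = 9.163 kWh
ceiling fan: 42.2 W × 5.3 h × 7 d = 1,566 Wh = 1.566 kWh
Total energy = 0.8506 + 1.386 + 0.8317 + 9.163 + 1.566 = 13.8 kWh
Cost = 13.8 kWh × $0.157 = $2.17

$2.17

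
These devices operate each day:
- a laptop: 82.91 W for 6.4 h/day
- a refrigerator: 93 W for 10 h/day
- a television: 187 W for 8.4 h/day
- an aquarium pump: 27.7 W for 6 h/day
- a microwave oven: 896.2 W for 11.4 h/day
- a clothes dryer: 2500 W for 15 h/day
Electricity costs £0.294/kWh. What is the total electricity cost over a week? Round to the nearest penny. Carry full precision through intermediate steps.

£104.78

laptop: 82.91 W × 6.4 h × 7 d = 3,714 Wh = 3.714 kWh
refrigerator: 93 W × 10 h × 7 d = 6,510 Wh = 6.51 kWh
television: 187 W × 8.4 h × 7 d = 10,996 Wh = 11 kWh
aquarium pump: 27.7 W × 6 h × 7 d = 1,163 Wh = 1.163 kWh
microwave oven: 896.2 W × 11.4 h × 7 d = 71,517 Wh = 71.52 kWh
clothes dryer: 2500 W × 15 h × 7 d = 262,500 Wh = 262.5 kWh
Total energy = 3.714 + 6.51 + 11 + 1.163 + 71.52 + 262.5 = 356.4 kWh
Cost = 356.4 kWh × £0.294 = £104.78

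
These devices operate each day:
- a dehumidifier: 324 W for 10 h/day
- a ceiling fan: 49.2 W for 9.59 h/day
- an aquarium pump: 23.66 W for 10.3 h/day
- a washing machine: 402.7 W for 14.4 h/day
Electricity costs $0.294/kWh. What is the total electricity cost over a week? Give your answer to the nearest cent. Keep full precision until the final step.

$20.07

dehumidifier: 324 W × 10 h × 7 d = 22,680 Wh = 22.68 kWh
ceiling fan: 49.2 W × 9.59 h × 7 d = 3,303 Wh = 3.303 kWh
aquarium pump: 23.66 W × 10.3 h × 7 d = 1,706 Wh = 1.706 kWh
washing machine: 402.7 W × 14.4 h × 7 d = 40,592 Wh = 40.59 kWh
Total energy = 22.68 + 3.303 + 1.706 + 40.59 = 68.28 kWh
Cost = 68.28 kWh × $0.294 = $20.07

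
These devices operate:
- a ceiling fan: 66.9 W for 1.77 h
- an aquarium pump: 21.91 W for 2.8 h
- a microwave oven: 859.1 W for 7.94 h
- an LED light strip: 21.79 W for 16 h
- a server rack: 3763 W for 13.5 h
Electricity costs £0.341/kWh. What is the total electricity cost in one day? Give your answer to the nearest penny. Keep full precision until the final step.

£19.83

ceiling fan: 66.9 W × 1.77 h = 118 Wh = 0.1184 kWh
aquarium pump: 21.91 W × 2.8 h = 61 Wh = 0.06135 kWh
microwave oven: 859.1 W × 7.94 h = 6,821 Wh = 6.821 kWh
LED light strip: 21.79 W × 16 h = 349 Wh = 0.3486 kWh
server rack: 3763 W × 13.5 h = 50,800 Wh = 50.8 kWh
Total energy = 0.1184 + 0.06135 + 6.821 + 0.3486 + 50.8 = 58.15 kWh
Cost = 58.15 kWh × £0.341 = £19.83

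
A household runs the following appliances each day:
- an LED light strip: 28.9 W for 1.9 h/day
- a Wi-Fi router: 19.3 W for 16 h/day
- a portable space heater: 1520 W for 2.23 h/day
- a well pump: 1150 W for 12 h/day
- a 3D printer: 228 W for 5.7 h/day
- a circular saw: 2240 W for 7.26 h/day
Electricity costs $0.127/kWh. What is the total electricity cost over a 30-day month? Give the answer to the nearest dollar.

$134

LED light strip: 28.9 W × 1.9 h × 30 d = 1,647 Wh = 1.647 kWh
Wi-Fi router: 19.3 W × 16 h × 30 d = 9,264 Wh = 9.264 kWh
portable space heater: 1520 W × 2.23 h × 30 d = 101,688 Wh = 101.7 kWh
well pump: 1150 W × 12 h × 30 d = 414,000 Wh = 414 kWh
3D printer: 228 W × 5.7 h × 30 d = 38,988 Wh = 38.99 kWh
circular saw: 2240 W × 7.26 h × 30 d = 487,872 Wh = 487.9 kWh
Total energy = 1.647 + 9.264 + 101.7 + 414 + 38.99 + 487.9 = 1,053 kWh
Cost = 1,053 kWh × $0.127 = $133.79 ≈ $134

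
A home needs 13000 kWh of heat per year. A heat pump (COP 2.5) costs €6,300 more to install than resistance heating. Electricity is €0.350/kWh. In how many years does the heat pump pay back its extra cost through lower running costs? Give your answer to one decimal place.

2.3 years

Resistance: 13000 kWh × €0.350 = €4,550.00/yr
Heat pump: 13000 / 2.5 = 5200 kWh in → × €0.350 = €1,820.00/yr
Annual savings = €2,730.00
Payback = €6,300 / €2,730.00 = 2.31 years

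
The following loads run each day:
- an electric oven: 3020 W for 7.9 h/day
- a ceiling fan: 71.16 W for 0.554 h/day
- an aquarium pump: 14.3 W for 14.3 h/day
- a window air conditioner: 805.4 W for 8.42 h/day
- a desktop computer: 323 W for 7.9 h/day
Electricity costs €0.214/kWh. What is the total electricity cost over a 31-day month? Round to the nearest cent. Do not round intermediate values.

€221.81

electric oven: 3020 W × 7.9 h × 31 d = 739,598 Wh = 739.6 kWh
ceiling fan: 71.16 W × 0.554 h × 31 d = 1,222 Wh = 1.222 kWh
aquarium pump: 14.3 W × 14.3 h × 31 d = 6,339 Wh = 6.339 kWh
window air conditioner: 805.4 W × 8.42 h × 31 d = 210,226 Wh = 210.2 kWh
desktop computer: 323 W × 7.9 h × 31 d = 79,103 Wh = 79.1 kWh
Total energy = 739.6 + 1.222 + 6.339 + 210.2 + 79.1 = 1,036 kWh
Cost = 1,036 kWh × €0.214 = €221.81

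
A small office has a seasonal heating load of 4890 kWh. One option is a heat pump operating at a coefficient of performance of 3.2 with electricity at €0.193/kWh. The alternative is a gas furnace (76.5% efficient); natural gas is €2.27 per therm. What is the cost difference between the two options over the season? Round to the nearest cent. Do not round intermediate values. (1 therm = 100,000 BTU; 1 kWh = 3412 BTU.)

€200.16

Heat load = 4890 kWh × 3412 = 16,684,680 BTU
Gas: input = 16,684,680 / 0.765 = 21,810,039 BTU = 218.1 therm → 218.1 × €2.27 = €495.09
Heat pump: 16,684,680 BTU / 3412 = 4,890 kWh heat; / 3.2 = 1,528 kWh in → × €0.193 = €294.93
Difference = |€495.09 − €294.93| = €200.16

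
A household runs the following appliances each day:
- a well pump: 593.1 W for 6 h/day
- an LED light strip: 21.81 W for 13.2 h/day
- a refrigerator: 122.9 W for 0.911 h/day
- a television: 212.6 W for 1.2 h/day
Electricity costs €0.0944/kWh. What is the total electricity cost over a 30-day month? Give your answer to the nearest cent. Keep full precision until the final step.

well pump: 593.1 W × 6 h × 30 d = 106,758 Wh = 106.8 kWh
LED light strip: 21.81 W × 13.2 h × 30 d = 8,637 Wh = 8.637 kWh
refrigerator: 122.9 W × 0.911 h × 30 d = 3,359 Wh = 3.359 kWh
television: 212.6 W × 1.2 h × 30 d = 7,654 Wh = 7.654 kWh
Total energy = 106.8 + 8.637 + 3.359 + 7.654 = 126.4 kWh
Cost = 126.4 kWh × €0.0944 = €11.93

€11.93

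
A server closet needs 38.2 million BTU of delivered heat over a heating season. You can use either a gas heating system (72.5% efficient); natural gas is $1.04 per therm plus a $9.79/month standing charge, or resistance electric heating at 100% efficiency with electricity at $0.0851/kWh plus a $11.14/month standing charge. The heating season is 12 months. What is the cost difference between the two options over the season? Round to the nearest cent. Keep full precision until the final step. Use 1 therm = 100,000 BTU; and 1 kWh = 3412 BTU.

Heat load = 38.2 × 10⁶ BTU = 38,200,000 BTU
Gas: input = 38,200,000 / 0.725 = 52,689,655 BTU = 526.9 therm → 526.9 × $1.04 = $547.97; + 12 × $9.79 standing = $665.45
Electric: 38,200,000 BTU / 3412 = 11,200 kWh → × $0.0851 = $952.76; + 12 × $11.14 standing = $1,086.44
Difference = |$665.45 − $1,086.44| = $420.99

$420.99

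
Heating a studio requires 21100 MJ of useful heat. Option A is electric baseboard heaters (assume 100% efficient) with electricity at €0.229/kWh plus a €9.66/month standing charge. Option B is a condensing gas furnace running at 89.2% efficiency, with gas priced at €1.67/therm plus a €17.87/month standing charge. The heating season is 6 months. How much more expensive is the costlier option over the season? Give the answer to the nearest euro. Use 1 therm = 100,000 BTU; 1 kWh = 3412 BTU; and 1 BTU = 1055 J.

Heat load = 21100 MJ = 21,100,000,000 J / 1055 = 20,000,000 BTU
Gas: input = 20,000,000 / 0.892 = 22,421,525 BTU = 224.2 therm → 224.2 × €1.67 = €374.44; + 6 × €17.87 standing = €481.66
Electric: 20,000,000 BTU / 3412 = 5,862 kWh → × €0.229 = €1,342.32; + 6 × €9.66 standing = €1,400.28
Difference = |€481.66 − €1,400.28| = €918.62 ≈ €919

€919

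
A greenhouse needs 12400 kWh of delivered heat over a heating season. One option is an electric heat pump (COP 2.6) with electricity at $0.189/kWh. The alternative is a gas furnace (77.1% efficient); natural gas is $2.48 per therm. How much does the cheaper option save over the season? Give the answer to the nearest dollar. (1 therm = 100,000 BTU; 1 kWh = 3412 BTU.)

$460

Heat load = 12400 kWh × 3412 = 42,308,800 BTU
Gas: input = 42,308,800 / 0.771 = 54,875,227 BTU = 548.8 therm → 548.8 × $2.48 = $1,360.91
Heat pump: 42,308,800 BTU / 3412 = 12,400 kWh heat; / 2.6 = 4,769 kWh in → × $0.189 = $901.38
Difference = |$1,360.91 − $901.38| = $459.52 ≈ $460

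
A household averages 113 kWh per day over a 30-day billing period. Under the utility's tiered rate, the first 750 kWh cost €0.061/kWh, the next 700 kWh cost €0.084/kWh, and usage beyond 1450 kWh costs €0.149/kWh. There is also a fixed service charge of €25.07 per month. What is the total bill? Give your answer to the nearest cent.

Usage = 113 kWh/day × 30 days = 3390 kWh
First 750 kWh × €0.061 = €45.75
Next 700 kWh × €0.084 = €58.80
Remaining 1940 kWh × €0.149 = €289.06
Energy charge = €393.61; + service €25.07 = €418.68

€418.68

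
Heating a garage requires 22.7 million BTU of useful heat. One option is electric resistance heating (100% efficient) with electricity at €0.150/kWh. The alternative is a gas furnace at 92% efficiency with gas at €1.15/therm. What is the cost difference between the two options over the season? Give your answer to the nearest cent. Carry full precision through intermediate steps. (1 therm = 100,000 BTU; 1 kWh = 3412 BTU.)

€714.20

Heat load = 22.7 × 10⁶ BTU = 22,700,000 BTU
Gas: input = 22,700,000 / 0.92 = 24,673,913 BTU = 246.7 therm → 246.7 × €1.15 = €283.75
Electric: 22,700,000 BTU / 3412 = 6,653 kWh → × €0.150 = €997.95
Difference = |€283.75 − €997.95| = €714.20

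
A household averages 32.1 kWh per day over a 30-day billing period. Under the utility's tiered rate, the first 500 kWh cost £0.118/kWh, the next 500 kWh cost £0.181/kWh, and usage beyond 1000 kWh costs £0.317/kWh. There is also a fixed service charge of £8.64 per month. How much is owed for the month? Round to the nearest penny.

Usage = 32.1 kWh/day × 30 days = 963 kWh
First 500 kWh × £0.118 = £59.00
Next 463 kWh × £0.181 = £83.80
Remaining tier: 0 kWh (not reached)
Energy charge = £142.80; + service £8.64 = £151.44

£151.44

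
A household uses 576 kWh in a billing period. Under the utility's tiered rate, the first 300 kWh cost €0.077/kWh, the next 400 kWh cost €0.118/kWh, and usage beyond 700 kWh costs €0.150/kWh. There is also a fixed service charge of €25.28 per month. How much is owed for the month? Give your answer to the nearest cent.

First 300 kWh × €0.077 = €23.10
Next 276 kWh × €0.118 = €32.57
Remaining tier: 0 kWh (not reached)
Energy charge = €55.67; + service €25.28 = €80.95

€80.95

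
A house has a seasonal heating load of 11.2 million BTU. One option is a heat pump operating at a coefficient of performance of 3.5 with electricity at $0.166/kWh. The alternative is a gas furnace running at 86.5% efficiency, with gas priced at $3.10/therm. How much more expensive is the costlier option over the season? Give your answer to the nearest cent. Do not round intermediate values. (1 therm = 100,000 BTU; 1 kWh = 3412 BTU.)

Heat load = 11.2 × 10⁶ BTU = 11,200,000 BTU
Gas: input = 11,200,000 / 0.865 = 12,947,977 BTU = 129.5 therm → 129.5 × $3.10 = $401.39
Heat pump: 11,200,000 BTU / 3412 = 3,283 kWh heat; / 3.5 = 937.9 kWh in → × $0.166 = $155.69
Difference = |$401.39 − $155.69| = $245.70

$245.70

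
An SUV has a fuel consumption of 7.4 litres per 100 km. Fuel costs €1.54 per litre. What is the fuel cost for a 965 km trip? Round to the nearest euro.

Fuel = 7.4 L/100 km × 965 km / 100 = 71.41 L
Cost = 71.41 L × €1.54/L = €109.97 ≈ €110

€110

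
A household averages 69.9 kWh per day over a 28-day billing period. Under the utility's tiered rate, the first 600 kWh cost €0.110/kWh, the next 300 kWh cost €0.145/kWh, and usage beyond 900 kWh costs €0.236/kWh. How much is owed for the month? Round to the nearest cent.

Usage = 69.9 kWh/day × 28 days = 1957.2 kWh
First 600 kWh × €0.110 = €66.00
Next 300 kWh × €0.145 = €43.50
Remaining 1057.2 kWh × €0.236 = €249.50
Total = €359.00

€359.00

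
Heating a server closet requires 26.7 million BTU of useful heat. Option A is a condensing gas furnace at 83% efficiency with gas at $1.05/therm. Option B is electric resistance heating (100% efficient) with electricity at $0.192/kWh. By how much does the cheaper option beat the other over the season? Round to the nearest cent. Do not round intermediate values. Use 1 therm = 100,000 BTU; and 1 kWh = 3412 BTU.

Heat load = 26.7 × 10⁶ BTU = 26,700,000 BTU
Gas: input = 26,700,000 / 0.83 = 32,168,675 BTU = 321.7 therm → 321.7 × $1.05 = $337.77
Electric: 26,700,000 BTU / 3412 = 7,825 kWh → × $0.192 = $1,502.46
Difference = |$337.77 − $1,502.46| = $1,164.69

$1164.69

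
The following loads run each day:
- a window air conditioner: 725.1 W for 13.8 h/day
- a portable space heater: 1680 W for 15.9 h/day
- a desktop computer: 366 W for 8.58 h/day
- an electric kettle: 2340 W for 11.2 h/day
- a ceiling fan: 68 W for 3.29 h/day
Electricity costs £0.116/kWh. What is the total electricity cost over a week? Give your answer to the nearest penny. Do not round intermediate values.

£53.83

window air conditioner: 725.1 W × 13.8 h × 7 d = 70,045 Wh = 70.04 kWh
portable space heater: 1680 W × 15.9 h × 7 d = 186,984 Wh = 187 kWh
desktop computer: 366 W × 8.58 h × 7 d = 21,982 Wh = 21.98 kWh
electric kettle: 2340 W × 11.2 h × 7 d = 183,456 Wh = 183.5 kWh
ceiling fan: 68 W × 3.29 h × 7 d = 1,566 Wh = 1.566 kWh
Total energy = 70.04 + 187 + 21.98 + 183.5 + 1.566 = 464 kWh
Cost = 464 kWh × £0.116 = £53.83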